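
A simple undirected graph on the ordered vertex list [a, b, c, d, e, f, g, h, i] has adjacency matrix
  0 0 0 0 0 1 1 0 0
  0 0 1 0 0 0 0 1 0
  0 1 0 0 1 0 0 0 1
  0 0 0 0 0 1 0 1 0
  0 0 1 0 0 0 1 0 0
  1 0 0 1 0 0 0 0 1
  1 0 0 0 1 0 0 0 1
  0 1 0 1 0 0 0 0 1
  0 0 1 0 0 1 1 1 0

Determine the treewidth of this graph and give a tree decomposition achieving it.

Treewidth 3.
One optimal decomposition is:
Bags: B1 = {b, c, e, h}  B2 = {c, e, h, i}  B3 = {e, g, h, i}  B4 = {d, g, h, i}  B5 = {d, f, g, i}  B6 = {a, d, f, g}
Tree: B1–B2, B2–B3, B3–B4, B4–B5, B5–B6

Each bag holds 4 vertices, so the decomposition has width 3, which upper-bounds the treewidth. For the lower bound: the 4 vertex sets {b,c,e}, {h}, {i}, {a,d,f,g} are disjoint, each induces a connected subgraph, and every pair is joined by at least one edge of G. Contracting each set to a single vertex therefore yields K_{4} as a minor, and since treewidth is minor-monotone, tw(G) ≥ tw(K_{4}) = 3. Combining the bounds, tw(G) = 3.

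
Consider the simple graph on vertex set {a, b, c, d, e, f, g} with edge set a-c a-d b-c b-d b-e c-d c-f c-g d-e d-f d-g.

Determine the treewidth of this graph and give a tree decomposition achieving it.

Each bag holds 3 vertices, so the decomposition has width 2, which upper-bounds the treewidth. On the other hand G contains the 3-clique {b, d, e}. A clique must lie in a single bag of any decomposition, so no decomposition can have width below 2. The upper and lower bounds meet at 2, so that is the treewidth.

Treewidth 2.
One such decomposition:
Bags: B1 = {b, c, d}  B2 = {c, d, g}  B3 = {c, d, f}  B4 = {a, c, d}  B5 = {b, d, e}
Tree: B1–B2, B2–B3, B1–B4, B1–B5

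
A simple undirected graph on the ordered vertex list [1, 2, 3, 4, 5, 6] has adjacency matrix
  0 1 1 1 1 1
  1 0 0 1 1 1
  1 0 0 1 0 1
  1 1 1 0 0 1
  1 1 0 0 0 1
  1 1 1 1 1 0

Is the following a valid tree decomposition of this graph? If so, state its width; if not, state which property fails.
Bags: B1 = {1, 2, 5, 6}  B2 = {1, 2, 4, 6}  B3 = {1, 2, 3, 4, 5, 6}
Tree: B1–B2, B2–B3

No — bags containing vertex 5 are not connected in the tree.

A tree decomposition must satisfy three properties: every vertex lies in some bag; for every edge, both endpoints lie together in some bag; and for every vertex, the bags containing it form a connected subtree. Here bags containing vertex 5 are not connected in the tree, so the decomposition is invalid.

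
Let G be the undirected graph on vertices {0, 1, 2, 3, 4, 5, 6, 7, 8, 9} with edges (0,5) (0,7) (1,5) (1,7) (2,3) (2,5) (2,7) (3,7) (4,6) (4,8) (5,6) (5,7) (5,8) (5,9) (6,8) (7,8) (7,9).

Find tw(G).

2

A width-2 tree decomposition is:
Bags: B1 = {0, 5, 7}  B2 = {2, 5, 7}  B3 = {5, 7, 8}  B4 = {5, 6, 8}  B5 = {2, 3, 7}  B6 = {5, 7, 9}  B7 = {1, 5, 7}  B8 = {4, 6, 8}
Tree: B1–B2, B1–B3, B3–B4, B2–B5, B2–B6, B6–B7, B4–B8
The largest bag has 3 vertices, giving width 2; this decomposition certifies tw(G) ≤ 2. For the lower bound, the 3 vertices {2, 3, 7} are pairwise adjacent, and any tree decomposition puts a clique entirely inside one bag — forcing width ≥ 2. Hence tw(G) = 2 exactly.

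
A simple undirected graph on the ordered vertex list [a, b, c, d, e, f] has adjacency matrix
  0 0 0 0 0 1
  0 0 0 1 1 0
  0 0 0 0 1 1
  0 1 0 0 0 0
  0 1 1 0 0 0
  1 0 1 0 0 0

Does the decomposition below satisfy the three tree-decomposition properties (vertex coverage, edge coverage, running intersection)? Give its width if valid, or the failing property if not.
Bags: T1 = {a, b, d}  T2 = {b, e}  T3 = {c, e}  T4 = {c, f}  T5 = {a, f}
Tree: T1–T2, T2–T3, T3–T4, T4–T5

A tree decomposition must satisfy three properties: every vertex lies in some bag; for every edge, both endpoints lie together in some bag; and for every vertex, the bags containing it form a connected subtree. Here bags containing vertex a are not connected in the tree, so the decomposition is invalid.

No — bags containing vertex a are not connected in the tree.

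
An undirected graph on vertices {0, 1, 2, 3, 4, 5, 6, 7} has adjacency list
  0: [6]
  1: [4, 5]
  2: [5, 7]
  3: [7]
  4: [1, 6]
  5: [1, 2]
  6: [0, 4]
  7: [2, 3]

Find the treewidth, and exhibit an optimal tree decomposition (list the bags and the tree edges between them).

Every bag has size at most 2, so the width is 2 − 1 = 1 and tw(G) ≤ 1. G has an edge, so its treewidth is at least 1. Therefore the treewidth is 1.

Treewidth 1.
One such decomposition:
Bags: B1 = {0, 6}  B2 = {4, 6}  B3 = {1, 4}  B4 = {1, 5}  B5 = {2, 5}  B6 = {2, 7}  B7 = {3, 7}
Tree: B1–B2, B2–B3, B3–B4, B4–B5, B5–B6, B6–B7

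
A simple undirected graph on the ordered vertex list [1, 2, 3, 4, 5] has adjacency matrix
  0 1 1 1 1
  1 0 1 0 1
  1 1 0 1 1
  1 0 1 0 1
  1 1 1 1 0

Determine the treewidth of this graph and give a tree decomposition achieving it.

Treewidth 3.
One optimal decomposition is:
Bags: B1 = {1, 3, 4, 5}  B2 = {1, 2, 3, 5}
Tree: B1–B2

The largest bag has 4 vertices, giving width 3; this decomposition certifies tw(G) ≤ 3. For the lower bound, the 4 vertices {1, 2, 3, 5} are pairwise adjacent, and any tree decomposition puts a clique entirely inside one bag — forcing width ≥ 3. Hence tw(G) = 3 exactly.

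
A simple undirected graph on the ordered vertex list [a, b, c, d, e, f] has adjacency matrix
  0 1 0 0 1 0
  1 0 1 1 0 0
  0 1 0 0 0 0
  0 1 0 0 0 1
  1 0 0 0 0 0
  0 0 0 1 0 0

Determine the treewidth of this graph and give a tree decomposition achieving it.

Treewidth 1.
One such decomposition:
Bags: B1 = {a, e}  B2 = {a, b}  B3 = {b, d}  B4 = {d, f}  B5 = {b, c}
Tree: B1–B2, B2–B3, B3–B4, B2–B5

The largest bag has 2 vertices, giving width 1; this decomposition certifies tw(G) ≤ 1. Since G has at least one edge (e.g. a–e), it is not an edgeless graph, so tw(G) ≥ 1. Therefore the treewidth is 1.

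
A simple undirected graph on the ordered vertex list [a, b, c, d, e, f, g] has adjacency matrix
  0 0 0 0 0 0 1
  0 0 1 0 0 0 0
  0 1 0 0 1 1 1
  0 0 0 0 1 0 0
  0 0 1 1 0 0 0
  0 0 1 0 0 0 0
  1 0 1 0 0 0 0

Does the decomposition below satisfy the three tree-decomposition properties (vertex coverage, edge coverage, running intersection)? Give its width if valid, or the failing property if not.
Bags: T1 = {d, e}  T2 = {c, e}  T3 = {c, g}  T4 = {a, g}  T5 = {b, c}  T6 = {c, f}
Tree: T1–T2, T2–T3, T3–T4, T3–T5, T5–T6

Every vertex of G appears in some bag (union = {a, b, c, d, e, f, g}); every edge is covered by a bag; and for each vertex v the set of bags containing v is connected in the bag tree. The decomposition is therefore valid. The largest bag has 2 vertices, so the width is 1.

Yes; width 1.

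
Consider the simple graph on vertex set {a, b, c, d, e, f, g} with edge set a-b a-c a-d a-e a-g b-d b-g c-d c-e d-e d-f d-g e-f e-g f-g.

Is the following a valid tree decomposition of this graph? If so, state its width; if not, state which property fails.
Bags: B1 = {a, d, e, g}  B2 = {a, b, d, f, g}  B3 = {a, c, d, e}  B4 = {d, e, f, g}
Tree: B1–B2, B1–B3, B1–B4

A tree decomposition must satisfy three properties: every vertex lies in some bag; for every edge, both endpoints lie together in some bag; and for every vertex, the bags containing it form a connected subtree. Here bags containing vertex f are not connected in the tree, so the decomposition is invalid.

No — bags containing vertex f are not connected in the tree.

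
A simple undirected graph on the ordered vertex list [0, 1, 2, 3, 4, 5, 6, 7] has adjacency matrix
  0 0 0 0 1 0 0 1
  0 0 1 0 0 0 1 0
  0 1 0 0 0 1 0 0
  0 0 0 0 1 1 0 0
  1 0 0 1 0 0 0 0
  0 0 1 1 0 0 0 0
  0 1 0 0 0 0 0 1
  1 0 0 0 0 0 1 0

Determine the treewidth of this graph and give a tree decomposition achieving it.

Each bag holds 3 vertices, so the decomposition has width 2, which upper-bounds the treewidth. For the lower bound, G contains the cycle 1–2–5–3–4–0–7–6–1, so G is not a forest; only forests have treewidth ≤ 1, hence tw(G) ≥ 2. Hence tw(G) = 2 exactly.

Treewidth 2.
One such decomposition:
Bags: B1 = {1, 2, 5}  B2 = {1, 3, 5}  B3 = {1, 3, 4}  B4 = {0, 1, 4}  B5 = {0, 1, 7}  B6 = {1, 6, 7}
Tree: B1–B2, B2–B3, B3–B4, B4–B5, B5–B6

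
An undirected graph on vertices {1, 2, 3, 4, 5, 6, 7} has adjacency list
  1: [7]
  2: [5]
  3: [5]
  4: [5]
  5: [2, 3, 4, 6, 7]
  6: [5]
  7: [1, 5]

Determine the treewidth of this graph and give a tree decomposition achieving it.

The largest bag has 2 vertices, giving width 1; this decomposition certifies tw(G) ≤ 1. Any graph with an edge has treewidth ≥ 1, and G has the edge 5–4. Therefore the treewidth is 1.

Treewidth 1.
One such decomposition:
Bags: B1 = {4, 5}  B2 = {5, 7}  B3 = {5, 6}  B4 = {2, 5}  B5 = {1, 7}  B6 = {3, 5}
Tree: B1–B2, B1–B3, B3–B4, B2–B5, B3–B6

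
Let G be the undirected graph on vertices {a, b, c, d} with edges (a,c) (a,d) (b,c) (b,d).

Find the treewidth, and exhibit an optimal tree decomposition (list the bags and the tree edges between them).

Treewidth 2.
One optimal decomposition is:
Bags: B1 = {b, c, d}  B2 = {a, c, d}
Tree: B1–B2

The largest bag has 3 vertices, giving width 2; this decomposition certifies tw(G) ≤ 2. The edges d–b–c–a–d form a cycle, so G is not a tree and its treewidth is at least 2. Hence tw(G) = 2 exactly.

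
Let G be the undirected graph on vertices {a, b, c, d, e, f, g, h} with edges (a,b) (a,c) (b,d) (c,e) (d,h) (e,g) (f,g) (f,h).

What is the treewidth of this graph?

2

A width-2 tree decomposition is:
Bags: B1 = {e, f, g}  B2 = {e, f, h}  B3 = {d, e, h}  B4 = {b, d, e}  B5 = {a, b, e}  B6 = {a, c, e}
Tree: B1–B2, B2–B3, B3–B4, B4–B5, B5–B6
The largest bag has 3 vertices, giving width 2; this decomposition certifies tw(G) ≤ 2. For the lower bound, G contains the cycle e–g–f–h–d–b–a–c–e, so G is not a forest; only forests have treewidth ≤ 1, hence tw(G) ≥ 2. Combining the bounds, tw(G) = 2.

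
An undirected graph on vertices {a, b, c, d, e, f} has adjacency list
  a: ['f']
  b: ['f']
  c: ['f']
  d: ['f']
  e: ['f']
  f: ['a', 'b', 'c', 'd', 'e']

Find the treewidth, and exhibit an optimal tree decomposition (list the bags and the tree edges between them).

Treewidth 1.
Bags: B1 = {e, f}  B2 = {b, f}  B3 = {c, f}  B4 = {d, f}  B5 = {a, f}
Tree: B1–B2, B2–B3, B1–B4, B2–B5

The largest bag has 2 vertices, giving width 1; this decomposition certifies tw(G) ≤ 1. Any graph with an edge has treewidth ≥ 1, and G has the edge e–f. Hence tw(G) = 1 exactly.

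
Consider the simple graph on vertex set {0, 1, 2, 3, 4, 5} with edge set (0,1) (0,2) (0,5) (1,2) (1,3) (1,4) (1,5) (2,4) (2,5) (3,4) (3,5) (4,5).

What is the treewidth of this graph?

A width-3 tree decomposition is:
Bags: B1 = {0, 1, 2, 5}  B2 = {1, 2, 4, 5}  B3 = {1, 3, 4, 5}
Tree: B1–B2, B2–B3
Every bag has size at most 4, so the width is 4 − 1 = 3 and tw(G) ≤ 3. On the other hand G contains the 4-clique {0, 1, 2, 5}. A clique must lie in a single bag of any decomposition, so no decomposition can have width below 3. Combining the bounds, tw(G) = 3.

3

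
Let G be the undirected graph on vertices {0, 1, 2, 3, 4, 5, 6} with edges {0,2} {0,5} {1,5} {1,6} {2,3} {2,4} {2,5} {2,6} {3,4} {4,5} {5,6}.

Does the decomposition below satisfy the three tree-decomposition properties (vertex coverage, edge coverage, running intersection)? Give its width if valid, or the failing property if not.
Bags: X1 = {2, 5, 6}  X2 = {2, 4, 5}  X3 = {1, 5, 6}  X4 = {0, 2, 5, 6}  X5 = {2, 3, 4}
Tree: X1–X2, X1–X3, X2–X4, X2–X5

No — bags containing vertex 6 are not connected in the tree.

A tree decomposition must satisfy three properties: every vertex lies in some bag; for every edge, both endpoints lie together in some bag; and for every vertex, the bags containing it form a connected subtree. Here bags containing vertex 6 are not connected in the tree, so the decomposition is invalid.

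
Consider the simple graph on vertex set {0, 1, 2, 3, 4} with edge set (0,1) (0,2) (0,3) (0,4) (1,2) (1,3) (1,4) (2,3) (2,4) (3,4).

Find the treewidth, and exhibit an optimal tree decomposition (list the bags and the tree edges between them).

With just one bag of size 5, the width is 5 − 1 = 4, so tw(G) ≤ 4. For the lower bound, the 5 vertices {0, 1, 2, 3, 4} are pairwise adjacent, and any tree decomposition puts a clique entirely inside one bag — forcing width ≥ 4. The upper and lower bounds meet at 4, so that is the treewidth.

Treewidth 4.
One optimal decomposition is:
Bags: B1 = {0, 1, 2, 3, 4}
Tree: (single bag)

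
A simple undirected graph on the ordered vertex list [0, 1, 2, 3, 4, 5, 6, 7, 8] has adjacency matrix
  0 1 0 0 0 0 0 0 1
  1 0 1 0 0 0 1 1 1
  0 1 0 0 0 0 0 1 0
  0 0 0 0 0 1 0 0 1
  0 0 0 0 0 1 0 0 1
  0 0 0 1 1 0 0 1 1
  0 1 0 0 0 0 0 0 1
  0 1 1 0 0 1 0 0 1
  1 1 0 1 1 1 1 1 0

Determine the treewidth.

A width-2 tree decomposition is:
Bags: B1 = {5, 7, 8}  B2 = {4, 5, 8}  B3 = {1, 7, 8}  B4 = {0, 1, 8}  B5 = {1, 2, 7}  B6 = {3, 5, 8}  B7 = {1, 6, 8}
Tree: B1–B2, B1–B3, B3–B4, B3–B5, B1–B6, B3–B7
The largest bag has 3 vertices, giving width 2; this decomposition certifies tw(G) ≤ 2. Conversely, {0, 1, 8} is a clique of size 3, and the vertices of any clique must share a bag in every tree decomposition; so some bag has ≥ 3 vertices and tw(G) ≥ 2. Combining the bounds, tw(G) = 2.

2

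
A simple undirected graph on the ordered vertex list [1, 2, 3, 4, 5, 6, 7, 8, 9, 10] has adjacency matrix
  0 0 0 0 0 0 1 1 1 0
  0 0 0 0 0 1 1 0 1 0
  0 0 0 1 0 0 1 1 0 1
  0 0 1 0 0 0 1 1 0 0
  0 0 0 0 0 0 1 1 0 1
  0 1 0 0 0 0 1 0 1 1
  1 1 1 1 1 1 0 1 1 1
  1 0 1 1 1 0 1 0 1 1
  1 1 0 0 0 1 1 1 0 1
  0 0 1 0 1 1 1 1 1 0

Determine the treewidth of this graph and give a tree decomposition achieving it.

Each bag holds 4 vertices, so the decomposition has width 3, which upper-bounds the treewidth. Conversely, {1, 7, 8, 9} is a clique of size 4, and the vertices of any clique must share a bag in every tree decomposition; so some bag has ≥ 4 vertices and tw(G) ≥ 3. Therefore the treewidth is 3.

Treewidth 3.
One optimal decomposition is:
Bags: B1 = {6, 7, 9, 10}  B2 = {7, 8, 9, 10}  B3 = {1, 7, 8, 9}  B4 = {5, 7, 8, 10}  B5 = {3, 7, 8, 10}  B6 = {3, 4, 7, 8}  B7 = {2, 6, 7, 9}
Tree: B1–B2, B2–B3, B2–B4, B2–B5, B5–B6, B1–B7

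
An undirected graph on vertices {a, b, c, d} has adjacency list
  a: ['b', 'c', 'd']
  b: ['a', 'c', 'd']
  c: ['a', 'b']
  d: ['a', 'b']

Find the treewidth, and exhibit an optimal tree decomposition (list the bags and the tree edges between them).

Treewidth 2.
One optimal decomposition is:
Bags: B1 = {a, b, c}  B2 = {a, b, d}
Tree: B1–B2

Each bag holds 3 vertices, so the decomposition has width 2, which upper-bounds the treewidth. For the lower bound, the 3 vertices {a, b, d} are pairwise adjacent, and any tree decomposition puts a clique entirely inside one bag — forcing width ≥ 2. The upper and lower bounds meet at 2, so that is the treewidth.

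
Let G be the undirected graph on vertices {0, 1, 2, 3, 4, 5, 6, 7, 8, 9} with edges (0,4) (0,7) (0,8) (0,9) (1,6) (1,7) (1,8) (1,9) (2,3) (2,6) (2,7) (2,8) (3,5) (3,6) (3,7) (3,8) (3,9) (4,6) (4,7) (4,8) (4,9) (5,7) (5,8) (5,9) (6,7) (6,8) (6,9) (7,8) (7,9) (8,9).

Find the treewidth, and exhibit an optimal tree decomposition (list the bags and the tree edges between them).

Each bag holds 5 vertices, so the decomposition has width 4, which upper-bounds the treewidth. For the lower bound, the 5 vertices {0, 4, 7, 8, 9} are pairwise adjacent, and any tree decomposition puts a clique entirely inside one bag — forcing width ≥ 4. Combining the bounds, tw(G) = 4.

Treewidth 4.
One optimal decomposition is:
Bags: B1 = {4, 6, 7, 8, 9}  B2 = {3, 6, 7, 8, 9}  B3 = {0, 4, 7, 8, 9}  B4 = {2, 3, 6, 7, 8}  B5 = {1, 6, 7, 8, 9}  B6 = {3, 5, 7, 8, 9}
Tree: B1–B2, B1–B3, B2–B4, B2–B5, B2–B6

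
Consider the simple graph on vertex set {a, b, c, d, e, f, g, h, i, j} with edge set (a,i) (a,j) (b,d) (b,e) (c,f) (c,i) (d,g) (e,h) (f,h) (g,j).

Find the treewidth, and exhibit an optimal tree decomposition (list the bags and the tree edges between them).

The largest bag has 3 vertices, giving width 2; this decomposition certifies tw(G) ≤ 2. For the lower bound, G contains the cycle j–g–d–b–e–h–f–c–i–a–j, so G is not a forest; only forests have treewidth ≤ 1, hence tw(G) ≥ 2. Hence tw(G) = 2 exactly.

Treewidth 2.
Bags: B1 = {d, g, j}  B2 = {b, d, j}  B3 = {b, e, j}  B4 = {e, h, j}  B5 = {f, h, j}  B6 = {c, f, j}  B7 = {c, i, j}  B8 = {a, i, j}
Tree: B1–B2, B2–B3, B3–B4, B4–B5, B5–B6, B6–B7, B7–B8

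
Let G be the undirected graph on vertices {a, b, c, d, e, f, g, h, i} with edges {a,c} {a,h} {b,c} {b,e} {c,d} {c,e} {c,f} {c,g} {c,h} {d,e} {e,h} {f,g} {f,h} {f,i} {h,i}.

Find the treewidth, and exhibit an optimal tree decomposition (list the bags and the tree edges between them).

Every bag has size at most 3, so the width is 3 − 1 = 2 and tw(G) ≤ 2. Conversely, {c, d, e} is a clique of size 3, and the vertices of any clique must share a bag in every tree decomposition; so some bag has ≥ 3 vertices and tw(G) ≥ 2. Therefore the treewidth is 2.

Treewidth 2.
One optimal decomposition is:
Bags: B1 = {c, f, h}  B2 = {c, e, h}  B3 = {a, c, h}  B4 = {c, d, e}  B5 = {c, f, g}  B6 = {f, h, i}  B7 = {b, c, e}
Tree: B1–B2, B1–B3, B2–B4, B1–B5, B1–B6, B4–B7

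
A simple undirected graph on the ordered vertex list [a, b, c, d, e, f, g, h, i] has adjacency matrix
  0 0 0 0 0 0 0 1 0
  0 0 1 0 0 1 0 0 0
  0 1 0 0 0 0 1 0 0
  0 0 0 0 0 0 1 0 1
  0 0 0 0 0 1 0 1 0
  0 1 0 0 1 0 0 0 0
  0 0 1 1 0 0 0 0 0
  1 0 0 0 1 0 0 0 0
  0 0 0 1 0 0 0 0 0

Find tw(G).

1

A width-1 tree decomposition is:
Bags: B1 = {a, h}  B2 = {e, h}  B3 = {e, f}  B4 = {b, f}  B5 = {b, c}  B6 = {c, g}  B7 = {d, g}  B8 = {d, i}
Tree: B1–B2, B2–B3, B3–B4, B4–B5, B5–B6, B6–B7, B7–B8
The largest bag has 2 vertices, giving width 1; this decomposition certifies tw(G) ≤ 1. G has an edge, so its treewidth is at least 1. The upper and lower bounds meet at 1, so that is the treewidth.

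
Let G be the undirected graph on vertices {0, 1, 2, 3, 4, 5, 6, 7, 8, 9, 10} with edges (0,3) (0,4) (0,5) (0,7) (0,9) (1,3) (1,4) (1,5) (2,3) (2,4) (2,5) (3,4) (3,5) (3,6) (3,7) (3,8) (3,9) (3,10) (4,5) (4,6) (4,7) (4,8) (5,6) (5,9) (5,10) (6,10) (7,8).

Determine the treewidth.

A width-3 tree decomposition is:
Bags: B1 = {0, 3, 4, 5}  B2 = {1, 3, 4, 5}  B3 = {2, 3, 4, 5}  B4 = {0, 3, 4, 7}  B5 = {3, 4, 7, 8}  B6 = {0, 3, 5, 9}  B7 = {3, 4, 5, 6}  B8 = {3, 5, 6, 10}
Tree: B1–B2, B1–B3, B1–B4, B4–B5, B1–B6, B2–B7, B7–B8
Each bag holds 4 vertices, so the decomposition has width 3, which upper-bounds the treewidth. On the other hand G contains the 4-clique {0, 3, 5, 9}. A clique must lie in a single bag of any decomposition, so no decomposition can have width below 3. The upper and lower bounds meet at 3, so that is the treewidth.

3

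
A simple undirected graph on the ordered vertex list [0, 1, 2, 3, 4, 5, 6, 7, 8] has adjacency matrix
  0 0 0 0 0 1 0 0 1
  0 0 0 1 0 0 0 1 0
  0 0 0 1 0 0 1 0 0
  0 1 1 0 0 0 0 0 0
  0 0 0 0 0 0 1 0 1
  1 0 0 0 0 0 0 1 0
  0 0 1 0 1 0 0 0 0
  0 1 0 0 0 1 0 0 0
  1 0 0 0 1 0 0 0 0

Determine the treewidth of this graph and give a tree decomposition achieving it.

Treewidth 2.
Bags: B1 = {0, 5, 7}  B2 = {0, 7, 8}  B3 = {4, 7, 8}  B4 = {4, 6, 7}  B5 = {2, 6, 7}  B6 = {2, 3, 7}  B7 = {1, 3, 7}
Tree: B1–B2, B2–B3, B3–B4, B4–B5, B5–B6, B6–B7

The largest bag has 3 vertices, giving width 2; this decomposition certifies tw(G) ≤ 2. The edges 7–5–0–8–4–6–2–3–1–7 form a cycle, so G is not a tree and its treewidth is at least 2. Therefore the treewidth is 2.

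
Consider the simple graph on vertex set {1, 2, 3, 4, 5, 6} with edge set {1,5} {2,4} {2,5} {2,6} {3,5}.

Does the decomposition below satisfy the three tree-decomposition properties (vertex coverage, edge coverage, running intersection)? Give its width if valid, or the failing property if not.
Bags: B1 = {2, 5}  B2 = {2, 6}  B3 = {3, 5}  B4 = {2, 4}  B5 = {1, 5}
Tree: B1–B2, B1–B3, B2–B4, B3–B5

Yes; width 1.

Every vertex of G appears in some bag (union = {1, 2, 3, 4, 5, 6}); every edge is covered by a bag; and for each vertex v the set of bags containing v is connected in the bag tree. The decomposition is therefore valid. The largest bag has 2 vertices, so the width is 1.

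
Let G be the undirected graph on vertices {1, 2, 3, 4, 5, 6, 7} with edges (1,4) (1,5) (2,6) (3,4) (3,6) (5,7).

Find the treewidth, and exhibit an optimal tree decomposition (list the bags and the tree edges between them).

Every bag has size at most 2, so the width is 2 − 1 = 1 and tw(G) ≤ 1. G has an edge, so its treewidth is at least 1. Hence tw(G) = 1 exactly.

Treewidth 1.
Bags: B1 = {2, 6}  B2 = {3, 6}  B3 = {3, 4}  B4 = {1, 4}  B5 = {1, 5}  B6 = {5, 7}
Tree: B1–B2, B2–B3, B3–B4, B4–B5, B5–B6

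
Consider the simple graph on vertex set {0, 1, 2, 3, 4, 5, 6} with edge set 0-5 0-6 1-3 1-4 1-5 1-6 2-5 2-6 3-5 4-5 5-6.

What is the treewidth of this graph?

A width-2 tree decomposition is:
Bags: B1 = {1, 5, 6}  B2 = {1, 3, 5}  B3 = {1, 4, 5}  B4 = {0, 5, 6}  B5 = {2, 5, 6}
Tree: B1–B2, B1–B3, B1–B4, B1–B5
Every bag has size at most 3, so the width is 3 − 1 = 2 and tw(G) ≤ 2. For the lower bound, the 3 vertices {0, 5, 6} are pairwise adjacent, and any tree decomposition puts a clique entirely inside one bag — forcing width ≥ 2. The upper and lower bounds meet at 2, so that is the treewidth.

2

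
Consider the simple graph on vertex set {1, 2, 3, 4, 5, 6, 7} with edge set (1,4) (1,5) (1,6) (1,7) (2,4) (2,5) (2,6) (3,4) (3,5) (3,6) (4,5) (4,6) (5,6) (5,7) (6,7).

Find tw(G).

A width-3 tree decomposition is:
Bags: B1 = {3, 4, 5, 6}  B2 = {1, 4, 5, 6}  B3 = {2, 4, 5, 6}  B4 = {1, 5, 6, 7}
Tree: B1–B2, B2–B3, B2–B4
Every bag has size at most 4, so the width is 4 − 1 = 3 and tw(G) ≤ 3. For the lower bound, the 4 vertices {1, 4, 5, 6} are pairwise adjacent, and any tree decomposition puts a clique entirely inside one bag — forcing width ≥ 3. Hence tw(G) = 3 exactly.

3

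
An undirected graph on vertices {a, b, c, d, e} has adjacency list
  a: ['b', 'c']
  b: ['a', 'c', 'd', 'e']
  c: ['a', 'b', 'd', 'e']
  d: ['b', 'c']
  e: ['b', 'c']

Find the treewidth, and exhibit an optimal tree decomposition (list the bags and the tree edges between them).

Each bag holds 3 vertices, so the decomposition has width 2, which upper-bounds the treewidth. On the other hand G contains the 3-clique {b, c, d}. A clique must lie in a single bag of any decomposition, so no decomposition can have width below 2. Hence tw(G) = 2 exactly.

Treewidth 2.
One such decomposition:
Bags: B1 = {a, b, c}  B2 = {b, c, e}  B3 = {b, c, d}
Tree: B1–B2, B1–B3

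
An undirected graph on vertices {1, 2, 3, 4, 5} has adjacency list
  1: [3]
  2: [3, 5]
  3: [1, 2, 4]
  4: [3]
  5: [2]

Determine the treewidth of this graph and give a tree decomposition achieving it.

Every bag has size at most 2, so the width is 2 − 1 = 1 and tw(G) ≤ 1. Since G has at least one edge (e.g. 1–3), it is not an edgeless graph, so tw(G) ≥ 1. Combining the bounds, tw(G) = 1.

Treewidth 1.
One optimal decomposition is:
Bags: B1 = {1, 3}  B2 = {3, 4}  B3 = {2, 3}  B4 = {2, 5}
Tree: B1–B2, B1–B3, B3–B4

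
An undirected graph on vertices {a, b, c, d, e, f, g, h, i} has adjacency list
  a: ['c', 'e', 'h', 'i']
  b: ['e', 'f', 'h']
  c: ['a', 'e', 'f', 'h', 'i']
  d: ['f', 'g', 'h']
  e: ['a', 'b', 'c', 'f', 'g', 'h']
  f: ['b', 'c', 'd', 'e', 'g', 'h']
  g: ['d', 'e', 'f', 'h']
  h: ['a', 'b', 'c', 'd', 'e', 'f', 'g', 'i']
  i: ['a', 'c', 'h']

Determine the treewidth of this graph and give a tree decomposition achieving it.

Every bag has size at most 4, so the width is 4 − 1 = 3 and tw(G) ≤ 3. Conversely, {a, c, e, h} is a clique of size 4, and the vertices of any clique must share a bag in every tree decomposition; so some bag has ≥ 4 vertices and tw(G) ≥ 3. The upper and lower bounds meet at 3, so that is the treewidth.

Treewidth 3.
One such decomposition:
Bags: B1 = {b, e, f, h}  B2 = {e, f, g, h}  B3 = {d, f, g, h}  B4 = {c, e, f, h}  B5 = {a, c, e, h}  B6 = {a, c, h, i}
Tree: B1–B2, B2–B3, B1–B4, B4–B5, B5–B6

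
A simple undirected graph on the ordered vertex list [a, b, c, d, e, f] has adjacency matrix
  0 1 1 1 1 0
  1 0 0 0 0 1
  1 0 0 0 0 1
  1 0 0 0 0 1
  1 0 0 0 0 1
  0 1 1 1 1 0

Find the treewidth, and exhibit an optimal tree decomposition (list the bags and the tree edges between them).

The largest bag has 3 vertices, giving width 2; this decomposition certifies tw(G) ≤ 2. The edges b–f–d–a–b form a cycle, so G is not a tree and its treewidth is at least 2. Therefore the treewidth is 2.

Treewidth 2.
One optimal decomposition is:
Bags: B1 = {a, b, f}  B2 = {a, d, f}  B3 = {a, c, f}  B4 = {a, e, f}
Tree: B1–B2, B2–B3, B3–B4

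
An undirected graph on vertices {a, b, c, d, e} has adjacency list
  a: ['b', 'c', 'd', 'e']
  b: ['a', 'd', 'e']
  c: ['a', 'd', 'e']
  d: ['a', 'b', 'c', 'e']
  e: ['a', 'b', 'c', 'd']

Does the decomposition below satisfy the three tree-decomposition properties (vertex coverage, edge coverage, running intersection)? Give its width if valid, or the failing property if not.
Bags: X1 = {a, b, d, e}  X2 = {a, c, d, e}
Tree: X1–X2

Yes; width 3.

Checking the three conditions: (i) the bags cover all of {a, b, c, d, e}; (ii) for each edge, some bag contains both endpoints; (iii) the bags containing any fixed vertex form a subtree. All hold, so the decomposition is valid with width 4 − 1 = 3.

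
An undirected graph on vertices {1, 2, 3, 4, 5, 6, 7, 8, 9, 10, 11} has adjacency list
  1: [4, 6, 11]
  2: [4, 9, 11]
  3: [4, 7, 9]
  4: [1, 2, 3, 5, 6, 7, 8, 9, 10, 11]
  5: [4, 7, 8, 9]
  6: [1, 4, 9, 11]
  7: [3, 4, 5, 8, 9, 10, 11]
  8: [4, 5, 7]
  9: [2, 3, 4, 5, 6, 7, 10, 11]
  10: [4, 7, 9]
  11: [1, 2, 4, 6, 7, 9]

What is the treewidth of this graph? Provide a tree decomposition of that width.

Treewidth 3.
Bags: B1 = {3, 4, 7, 9}  B2 = {4, 7, 9, 11}  B3 = {4, 5, 7, 9}  B4 = {2, 4, 9, 11}  B5 = {4, 6, 9, 11}  B6 = {1, 4, 6, 11}  B7 = {4, 7, 9, 10}  B8 = {4, 5, 7, 8}
Tree: B1–B2, B2–B3, B2–B4, B2–B5, B5–B6, B1–B7, B3–B8

Every bag has size at most 4, so the width is 4 − 1 = 3 and tw(G) ≤ 3. For the lower bound, the 4 vertices {4, 5, 7, 8} are pairwise adjacent, and any tree decomposition puts a clique entirely inside one bag — forcing width ≥ 3. The upper and lower bounds meet at 3, so that is the treewidth.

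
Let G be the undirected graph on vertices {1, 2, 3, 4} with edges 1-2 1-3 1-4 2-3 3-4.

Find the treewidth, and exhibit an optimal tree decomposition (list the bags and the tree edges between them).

Treewidth 2.
Bags: B1 = {1, 3, 4}  B2 = {1, 2, 3}
Tree: B1–B2

Each bag holds 3 vertices, so the decomposition has width 2, which upper-bounds the treewidth. For the lower bound, the 3 vertices {1, 2, 3} are pairwise adjacent, and any tree decomposition puts a clique entirely inside one bag — forcing width ≥ 2. Therefore the treewidth is 2.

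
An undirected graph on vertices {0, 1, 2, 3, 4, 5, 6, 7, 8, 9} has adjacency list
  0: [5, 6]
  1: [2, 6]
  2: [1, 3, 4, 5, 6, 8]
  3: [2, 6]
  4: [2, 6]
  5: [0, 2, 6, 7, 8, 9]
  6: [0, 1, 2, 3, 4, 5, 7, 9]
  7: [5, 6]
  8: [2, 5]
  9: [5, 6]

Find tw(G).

A width-2 tree decomposition is:
Bags: B1 = {2, 5, 6}  B2 = {5, 6, 7}  B3 = {1, 2, 6}  B4 = {5, 6, 9}  B5 = {2, 4, 6}  B6 = {2, 5, 8}  B7 = {0, 5, 6}  B8 = {2, 3, 6}
Tree: B1–B2, B1–B3, B1–B4, B1–B5, B1–B6, B2–B7, B1–B8
Each bag holds 3 vertices, so the decomposition has width 2, which upper-bounds the treewidth. Conversely, {2, 5, 8} is a clique of size 3, and the vertices of any clique must share a bag in every tree decomposition; so some bag has ≥ 3 vertices and tw(G) ≥ 2. Hence tw(G) = 2 exactly.

2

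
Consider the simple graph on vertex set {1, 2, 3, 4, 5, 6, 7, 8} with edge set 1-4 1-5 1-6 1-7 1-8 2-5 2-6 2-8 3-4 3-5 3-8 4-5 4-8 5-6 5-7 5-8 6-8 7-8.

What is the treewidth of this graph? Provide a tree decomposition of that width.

Treewidth 3.
Bags: B1 = {1, 5, 6, 8}  B2 = {1, 4, 5, 8}  B3 = {1, 5, 7, 8}  B4 = {2, 5, 6, 8}  B5 = {3, 4, 5, 8}
Tree: B1–B2, B2–B3, B1–B4, B2–B5

The largest bag has 4 vertices, giving width 3; this decomposition certifies tw(G) ≤ 3. Conversely, {1, 4, 5, 8} is a clique of size 4, and the vertices of any clique must share a bag in every tree decomposition; so some bag has ≥ 4 vertices and tw(G) ≥ 3. Hence tw(G) = 3 exactly.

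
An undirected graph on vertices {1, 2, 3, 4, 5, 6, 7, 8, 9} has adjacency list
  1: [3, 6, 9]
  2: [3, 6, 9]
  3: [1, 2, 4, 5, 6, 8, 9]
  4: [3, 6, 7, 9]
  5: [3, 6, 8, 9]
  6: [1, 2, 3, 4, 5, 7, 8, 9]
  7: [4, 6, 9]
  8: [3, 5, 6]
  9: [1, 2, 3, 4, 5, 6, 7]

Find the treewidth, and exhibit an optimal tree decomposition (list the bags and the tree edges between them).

Each bag holds 4 vertices, so the decomposition has width 3, which upper-bounds the treewidth. Conversely, {3, 5, 6, 8} is a clique of size 4, and the vertices of any clique must share a bag in every tree decomposition; so some bag has ≥ 4 vertices and tw(G) ≥ 3. The upper and lower bounds meet at 3, so that is the treewidth.

Treewidth 3.
Bags: B1 = {1, 3, 6, 9}  B2 = {3, 5, 6, 9}  B3 = {3, 4, 6, 9}  B4 = {3, 5, 6, 8}  B5 = {4, 6, 7, 9}  B6 = {2, 3, 6, 9}
Tree: B1–B2, B1–B3, B2–B4, B3–B5, B3–B6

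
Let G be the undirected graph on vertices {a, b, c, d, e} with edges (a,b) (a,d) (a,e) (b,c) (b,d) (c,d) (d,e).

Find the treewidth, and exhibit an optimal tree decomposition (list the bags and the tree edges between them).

Each bag holds 3 vertices, so the decomposition has width 2, which upper-bounds the treewidth. On the other hand G contains the 3-clique {b, c, d}. A clique must lie in a single bag of any decomposition, so no decomposition can have width below 2. Therefore the treewidth is 2.

Treewidth 2.
One optimal decomposition is:
Bags: B1 = {b, c, d}  B2 = {a, b, d}  B3 = {a, d, e}
Tree: B1–B2, B2–B3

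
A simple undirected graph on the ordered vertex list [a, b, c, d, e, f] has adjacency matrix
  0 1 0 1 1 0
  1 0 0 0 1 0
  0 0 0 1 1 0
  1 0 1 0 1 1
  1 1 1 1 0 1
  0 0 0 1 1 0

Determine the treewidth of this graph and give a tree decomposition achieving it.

Treewidth 2.
One optimal decomposition is:
Bags: B1 = {c, d, e}  B2 = {d, e, f}  B3 = {a, d, e}  B4 = {a, b, e}
Tree: B1–B2, B2–B3, B3–B4

Every bag has size at most 3, so the width is 3 − 1 = 2 and tw(G) ≤ 2. On the other hand G contains the 3-clique {a, d, e}. A clique must lie in a single bag of any decomposition, so no decomposition can have width below 2. Hence tw(G) = 2 exactly.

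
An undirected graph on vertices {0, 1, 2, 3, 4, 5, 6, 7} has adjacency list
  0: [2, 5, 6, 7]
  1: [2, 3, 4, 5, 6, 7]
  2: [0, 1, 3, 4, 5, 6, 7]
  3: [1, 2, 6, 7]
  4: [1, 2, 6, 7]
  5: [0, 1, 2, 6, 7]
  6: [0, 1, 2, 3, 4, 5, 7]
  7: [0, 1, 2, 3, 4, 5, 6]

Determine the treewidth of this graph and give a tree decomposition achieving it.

Treewidth 4.
One such decomposition:
Bags: B1 = {1, 2, 3, 6, 7}  B2 = {1, 2, 5, 6, 7}  B3 = {0, 2, 5, 6, 7}  B4 = {1, 2, 4, 6, 7}
Tree: B1–B2, B2–B3, B2–B4

Every bag has size at most 5, so the width is 5 − 1 = 4 and tw(G) ≤ 4. Conversely, {0, 2, 5, 6, 7} is a clique of size 5, and the vertices of any clique must share a bag in every tree decomposition; so some bag has ≥ 5 vertices and tw(G) ≥ 4. Hence tw(G) = 4 exactly.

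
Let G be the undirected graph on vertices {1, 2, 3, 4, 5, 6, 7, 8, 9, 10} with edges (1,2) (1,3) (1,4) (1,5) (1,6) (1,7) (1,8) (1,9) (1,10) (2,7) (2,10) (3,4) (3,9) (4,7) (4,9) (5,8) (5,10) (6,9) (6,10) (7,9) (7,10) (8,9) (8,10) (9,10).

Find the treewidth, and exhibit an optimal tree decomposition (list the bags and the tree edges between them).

Each bag holds 4 vertices, so the decomposition has width 3, which upper-bounds the treewidth. For the lower bound, the 4 vertices {1, 8, 9, 10} are pairwise adjacent, and any tree decomposition puts a clique entirely inside one bag — forcing width ≥ 3. Combining the bounds, tw(G) = 3.

Treewidth 3.
One optimal decomposition is:
Bags: B1 = {1, 7, 9, 10}  B2 = {1, 4, 7, 9}  B3 = {1, 8, 9, 10}  B4 = {1, 2, 7, 10}  B5 = {1, 5, 8, 10}  B6 = {1, 6, 9, 10}  B7 = {1, 3, 4, 9}
Tree: B1–B2, B1–B3, B1–B4, B3–B5, B3–B6, B2–B7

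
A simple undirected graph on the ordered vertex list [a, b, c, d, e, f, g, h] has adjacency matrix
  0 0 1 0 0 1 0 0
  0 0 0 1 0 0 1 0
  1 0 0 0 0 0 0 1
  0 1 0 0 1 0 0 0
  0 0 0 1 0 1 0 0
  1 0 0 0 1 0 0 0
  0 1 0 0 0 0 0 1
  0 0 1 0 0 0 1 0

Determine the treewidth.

2

A width-2 tree decomposition is:
Bags: B1 = {b, g, h}  B2 = {b, c, h}  B3 = {a, b, c}  B4 = {a, b, f}  B5 = {b, e, f}  B6 = {b, d, e}
Tree: B1–B2, B2–B3, B3–B4, B4–B5, B5–B6
Every bag has size at most 3, so the width is 3 − 1 = 2 and tw(G) ≤ 2. The edges b–g–h–c–a–f–e–d–b form a cycle, so G is not a tree and its treewidth is at least 2. Therefore the treewidth is 2.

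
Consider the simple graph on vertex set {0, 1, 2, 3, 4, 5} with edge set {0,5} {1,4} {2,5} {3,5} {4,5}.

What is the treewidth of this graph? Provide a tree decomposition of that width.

The largest bag has 2 vertices, giving width 1; this decomposition certifies tw(G) ≤ 1. G has an edge, so its treewidth is at least 1. Hence tw(G) = 1 exactly.

Treewidth 1.
One such decomposition:
Bags: B1 = {0, 5}  B2 = {4, 5}  B3 = {1, 4}  B4 = {3, 5}  B5 = {2, 5}
Tree: B1–B2, B2–B3, B2–B4, B4–B5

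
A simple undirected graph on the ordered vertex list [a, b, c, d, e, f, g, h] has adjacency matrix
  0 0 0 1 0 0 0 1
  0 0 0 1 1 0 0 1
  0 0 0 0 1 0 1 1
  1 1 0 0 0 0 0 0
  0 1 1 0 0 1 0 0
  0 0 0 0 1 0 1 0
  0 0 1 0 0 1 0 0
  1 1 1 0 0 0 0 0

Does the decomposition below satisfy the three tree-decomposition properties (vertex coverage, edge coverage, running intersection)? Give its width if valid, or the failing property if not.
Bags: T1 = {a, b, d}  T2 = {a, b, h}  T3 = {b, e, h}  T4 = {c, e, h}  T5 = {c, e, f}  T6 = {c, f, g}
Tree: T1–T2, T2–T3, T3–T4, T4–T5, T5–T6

Vertex coverage: the bags together contain {a, b, c, d, e, f, g, h}, the full vertex set. Edge coverage: each edge of G has both endpoints in at least one bag. Running intersection: for every vertex, the bags containing it form a connected subtree. All three properties hold, so this is a valid tree decomposition of width max|bag| − 1 = 2, and hence tw(G) ≤ 2.

Yes; width 2.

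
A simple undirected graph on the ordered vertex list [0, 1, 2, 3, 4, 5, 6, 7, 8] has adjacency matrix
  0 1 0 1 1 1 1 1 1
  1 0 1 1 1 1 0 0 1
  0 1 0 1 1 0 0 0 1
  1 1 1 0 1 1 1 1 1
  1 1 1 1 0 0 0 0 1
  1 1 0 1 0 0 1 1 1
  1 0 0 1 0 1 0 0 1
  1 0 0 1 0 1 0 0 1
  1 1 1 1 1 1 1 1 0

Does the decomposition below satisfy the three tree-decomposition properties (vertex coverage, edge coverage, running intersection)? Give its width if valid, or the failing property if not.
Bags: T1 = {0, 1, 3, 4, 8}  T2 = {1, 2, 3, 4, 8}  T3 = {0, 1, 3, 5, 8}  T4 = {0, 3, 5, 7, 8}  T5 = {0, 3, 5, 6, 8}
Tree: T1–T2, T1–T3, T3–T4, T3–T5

Every vertex of G appears in some bag (union = {0, 1, 2, 3, 4, 5, 6, 7, 8}); every edge is covered by a bag; and for each vertex v the set of bags containing v is connected in the bag tree. The decomposition is therefore valid. The largest bag has 5 vertices, so the width is 4.

Yes; width 4.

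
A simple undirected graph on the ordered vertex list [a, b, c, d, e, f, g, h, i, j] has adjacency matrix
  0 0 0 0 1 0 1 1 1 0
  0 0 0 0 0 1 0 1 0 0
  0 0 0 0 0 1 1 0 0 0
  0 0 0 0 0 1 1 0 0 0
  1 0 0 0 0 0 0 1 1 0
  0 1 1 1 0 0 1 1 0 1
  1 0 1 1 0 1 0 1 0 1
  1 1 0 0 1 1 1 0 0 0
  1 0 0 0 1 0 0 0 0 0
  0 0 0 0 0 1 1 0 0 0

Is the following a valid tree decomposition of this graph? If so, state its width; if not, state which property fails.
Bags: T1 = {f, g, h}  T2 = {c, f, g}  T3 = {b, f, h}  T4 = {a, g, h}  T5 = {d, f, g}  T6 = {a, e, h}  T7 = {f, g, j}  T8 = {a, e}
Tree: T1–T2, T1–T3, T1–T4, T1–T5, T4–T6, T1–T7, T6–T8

A tree decomposition must satisfy three properties: every vertex lies in some bag; for every edge, both endpoints lie together in some bag; and for every vertex, the bags containing it form a connected subtree. Here vertex i appears in no bag, so the decomposition is invalid.

No — vertex i appears in no bag.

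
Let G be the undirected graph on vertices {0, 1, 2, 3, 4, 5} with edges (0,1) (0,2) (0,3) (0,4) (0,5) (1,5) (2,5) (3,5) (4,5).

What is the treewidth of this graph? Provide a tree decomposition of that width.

The largest bag has 3 vertices, giving width 2; this decomposition certifies tw(G) ≤ 2. For the lower bound, the 3 vertices {0, 1, 5} are pairwise adjacent, and any tree decomposition puts a clique entirely inside one bag — forcing width ≥ 2. Therefore the treewidth is 2.

Treewidth 2.
One such decomposition:
Bags: B1 = {0, 4, 5}  B2 = {0, 1, 5}  B3 = {0, 2, 5}  B4 = {0, 3, 5}
Tree: B1–B2, B1–B3, B1–B4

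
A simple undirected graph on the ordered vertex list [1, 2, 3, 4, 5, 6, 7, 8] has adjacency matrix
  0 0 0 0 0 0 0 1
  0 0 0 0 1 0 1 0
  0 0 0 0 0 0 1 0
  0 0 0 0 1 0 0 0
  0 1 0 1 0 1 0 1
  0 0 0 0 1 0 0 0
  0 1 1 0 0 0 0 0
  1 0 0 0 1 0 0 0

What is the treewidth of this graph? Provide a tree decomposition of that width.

Treewidth 1.
One optimal decomposition is:
Bags: B1 = {2, 5}  B2 = {2, 7}  B3 = {5, 8}  B4 = {4, 5}  B5 = {3, 7}  B6 = {1, 8}  B7 = {5, 6}
Tree: B1–B2, B1–B3, B1–B4, B2–B5, B3–B6, B4–B7

The largest bag has 2 vertices, giving width 1; this decomposition certifies tw(G) ≤ 1. Since G has at least one edge (e.g. 5–2), it is not an edgeless graph, so tw(G) ≥ 1. Therefore the treewidth is 1.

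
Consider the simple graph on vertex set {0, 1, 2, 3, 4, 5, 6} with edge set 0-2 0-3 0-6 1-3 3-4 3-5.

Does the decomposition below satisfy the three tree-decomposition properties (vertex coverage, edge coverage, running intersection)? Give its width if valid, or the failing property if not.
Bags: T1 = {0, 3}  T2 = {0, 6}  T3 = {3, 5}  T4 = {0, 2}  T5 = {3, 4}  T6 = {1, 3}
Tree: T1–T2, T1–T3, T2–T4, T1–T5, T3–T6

Every vertex of G appears in some bag (union = {0, 1, 2, 3, 4, 5, 6}); every edge is covered by a bag; and for each vertex v the set of bags containing v is connected in the bag tree. The decomposition is therefore valid. The largest bag has 2 vertices, so the width is 1.

Yes; width 1.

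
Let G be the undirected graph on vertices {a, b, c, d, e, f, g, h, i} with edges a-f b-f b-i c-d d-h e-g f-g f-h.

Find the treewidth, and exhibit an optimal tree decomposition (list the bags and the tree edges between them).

Every bag has size at most 2, so the width is 2 − 1 = 1 and tw(G) ≤ 1. G has an edge, so its treewidth is at least 1. Combining the bounds, tw(G) = 1.

Treewidth 1.
One such decomposition:
Bags: B1 = {f, h}  B2 = {f, g}  B3 = {b, f}  B4 = {a, f}  B5 = {d, h}  B6 = {e, g}  B7 = {c, d}  B8 = {b, i}
Tree: B1–B2, B2–B3, B2–B4, B1–B5, B2–B6, B5–B7, B3–B8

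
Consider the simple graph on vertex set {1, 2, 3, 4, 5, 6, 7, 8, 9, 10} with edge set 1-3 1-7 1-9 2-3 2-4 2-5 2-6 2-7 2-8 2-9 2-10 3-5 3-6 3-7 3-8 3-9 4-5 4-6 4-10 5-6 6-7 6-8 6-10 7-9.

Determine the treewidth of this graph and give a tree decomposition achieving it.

The largest bag has 4 vertices, giving width 3; this decomposition certifies tw(G) ≤ 3. On the other hand G contains the 4-clique {1, 3, 7, 9}. A clique must lie in a single bag of any decomposition, so no decomposition can have width below 3. Therefore the treewidth is 3.

Treewidth 3.
One such decomposition:
Bags: B1 = {1, 3, 7, 9}  B2 = {2, 3, 7, 9}  B3 = {2, 3, 6, 7}  B4 = {2, 3, 5, 6}  B5 = {2, 4, 5, 6}  B6 = {2, 3, 6, 8}  B7 = {2, 4, 6, 10}
Tree: B1–B2, B2–B3, B3–B4, B4–B5, B4–B6, B5–B7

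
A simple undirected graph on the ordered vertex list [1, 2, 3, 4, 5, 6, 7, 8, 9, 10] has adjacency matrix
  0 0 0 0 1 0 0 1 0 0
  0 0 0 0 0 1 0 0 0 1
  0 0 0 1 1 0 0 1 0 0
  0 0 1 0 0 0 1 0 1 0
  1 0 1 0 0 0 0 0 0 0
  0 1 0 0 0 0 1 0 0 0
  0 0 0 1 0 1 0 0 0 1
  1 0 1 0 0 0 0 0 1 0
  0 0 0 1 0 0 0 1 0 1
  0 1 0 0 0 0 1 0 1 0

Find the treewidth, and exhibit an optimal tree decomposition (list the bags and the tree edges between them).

Treewidth 2.
One such decomposition:
Bags: B1 = {1, 3, 5}  B2 = {1, 3, 8}  B3 = {3, 4, 8}  B4 = {4, 8, 9}  B5 = {4, 7, 9}  B6 = {7, 9, 10}  B7 = {6, 7, 10}  B8 = {2, 6, 10}
Tree: B1–B2, B2–B3, B3–B4, B4–B5, B5–B6, B6–B7, B7–B8

Each bag holds 3 vertices, so the decomposition has width 2, which upper-bounds the treewidth. The edges 5–1–8–3–5 form a cycle, so G is not a tree and its treewidth is at least 2. Therefore the treewidth is 2.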